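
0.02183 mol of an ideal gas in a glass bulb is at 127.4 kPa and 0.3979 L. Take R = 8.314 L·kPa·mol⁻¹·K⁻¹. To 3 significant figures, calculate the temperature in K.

PV = nRT ⇒ T = PV/(nR) = (127.4 × 0.3979) / (0.02183 × 8.314)

T ≈ 279 K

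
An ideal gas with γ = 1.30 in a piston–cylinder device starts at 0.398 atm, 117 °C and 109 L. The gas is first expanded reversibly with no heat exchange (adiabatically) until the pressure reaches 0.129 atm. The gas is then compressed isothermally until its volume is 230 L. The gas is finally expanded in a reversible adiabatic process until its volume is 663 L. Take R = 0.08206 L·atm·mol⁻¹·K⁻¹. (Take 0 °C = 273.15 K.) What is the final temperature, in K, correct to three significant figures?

T₄ ≈ 219 K

Convert: T₁ = 390.1 K.
Adiabatic (γ = 1.30), T V^(γ−1) and P V^γ constant: T₂ = T₁·(P₂/P₁)^((γ−1)/γ) = 300.8 K; V₂ = V₁·(P₁/P₂)^(1/γ) = 259.3 L.
T constant ⇒ Boyle's law P V = const: T₃ = T₂; P₃ = P₂·(V₂/V₃) = 0.1454 atm.
Reversible adiabatic, γ = 1.30: T₄ = T₃·(V₃/V₄)^(γ−1) = 219.0 K; P₄ = P₃·(V₃/V₄)^γ = 0.03672 atm.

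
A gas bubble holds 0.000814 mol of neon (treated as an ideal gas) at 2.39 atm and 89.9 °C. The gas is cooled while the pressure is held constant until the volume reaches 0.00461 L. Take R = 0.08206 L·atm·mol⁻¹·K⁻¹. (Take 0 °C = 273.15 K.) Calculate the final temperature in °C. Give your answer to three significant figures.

Convert: T₁ = 363.0 K.
From PV = nRT: V₁ = nRT₁/P₁ = 0.01015 L.
P constant ⇒ V ∝ T: P₂ = P₁; T₂ = T₁·(V₂/V₁) = 164.9 K.

T₂ ≈ -108 °C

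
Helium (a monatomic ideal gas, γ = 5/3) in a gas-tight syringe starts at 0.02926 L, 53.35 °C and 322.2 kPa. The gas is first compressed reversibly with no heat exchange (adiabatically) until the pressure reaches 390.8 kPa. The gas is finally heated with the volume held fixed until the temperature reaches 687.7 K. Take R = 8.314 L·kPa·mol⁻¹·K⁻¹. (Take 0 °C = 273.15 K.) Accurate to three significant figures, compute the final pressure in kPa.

Convert: T₁ = 326.5 K.
Adiabatic (γ = 5/3), T V^(γ−1) and P V^γ constant: T₂ = T₁·(P₂/P₁)^((γ−1)/γ) = 352.7 K; V₂ = V₁·(P₁/P₂)^(1/γ) = 0.02606 L.
Isochoric, so P/T is constant: V₃ = V₂; P₃ = P₂·(T₃/T₂) = 762.0 kPa.

P₃ ≈ 762 kPa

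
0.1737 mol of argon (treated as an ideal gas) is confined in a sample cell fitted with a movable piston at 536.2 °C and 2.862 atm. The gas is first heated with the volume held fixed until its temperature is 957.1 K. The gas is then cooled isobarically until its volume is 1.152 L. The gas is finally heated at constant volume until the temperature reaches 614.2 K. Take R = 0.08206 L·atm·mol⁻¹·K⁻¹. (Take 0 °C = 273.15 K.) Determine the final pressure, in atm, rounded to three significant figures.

P₄ ≈ 7.60 atm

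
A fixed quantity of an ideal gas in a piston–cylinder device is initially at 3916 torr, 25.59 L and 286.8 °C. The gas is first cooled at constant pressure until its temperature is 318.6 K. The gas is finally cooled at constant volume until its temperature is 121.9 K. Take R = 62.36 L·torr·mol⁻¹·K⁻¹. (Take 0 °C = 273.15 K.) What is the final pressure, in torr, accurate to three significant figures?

Convert: T₁ = 560.0 K.
P constant ⇒ V ∝ T: P₂ = P₁; V₂ = V₁·(T₂/T₁) = 14.56 L.
V constant ⇒ P ∝ T: V₃ = V₂; P₃ = P₂·(T₃/T₂) = 1498 torr.

P₃ ≈ 1.50e+03 torr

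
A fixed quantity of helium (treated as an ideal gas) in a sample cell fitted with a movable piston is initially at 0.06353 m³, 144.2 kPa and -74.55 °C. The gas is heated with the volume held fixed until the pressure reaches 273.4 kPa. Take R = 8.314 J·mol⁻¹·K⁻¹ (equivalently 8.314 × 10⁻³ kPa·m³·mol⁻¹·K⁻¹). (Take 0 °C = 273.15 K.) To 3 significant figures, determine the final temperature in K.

T₂ ≈ 377 K

Convert: T₁ = 198.6 K.
V constant ⇒ P ∝ T: V₂ = V₁; T₂ = T₁·(P₂/P₁) = 376.5 K.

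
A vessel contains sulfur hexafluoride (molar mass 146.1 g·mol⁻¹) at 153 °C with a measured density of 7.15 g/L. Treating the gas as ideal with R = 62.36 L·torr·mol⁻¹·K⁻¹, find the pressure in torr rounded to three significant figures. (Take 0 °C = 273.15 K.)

ρ = PM/(RT) ⇒ P = ρRT/M = (7.15 × 62.36 × 426.1) / 146.1

P ≈ 1.30e+03 torr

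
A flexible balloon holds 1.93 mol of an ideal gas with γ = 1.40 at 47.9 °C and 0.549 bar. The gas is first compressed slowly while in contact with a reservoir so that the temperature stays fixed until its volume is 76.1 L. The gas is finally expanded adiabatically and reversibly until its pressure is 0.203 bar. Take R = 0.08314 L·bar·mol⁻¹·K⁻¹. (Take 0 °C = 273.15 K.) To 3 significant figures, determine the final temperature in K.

Convert: T₁ = 321.0 K.
From PV = nRT: V₁ = nRT₁/P₁ = 93.84 L.
T constant ⇒ Boyle's law P V = const: T₂ = T₁; P₂ = P₁·(V₁/V₂) = 0.6769 bar.
Reversible adiabatic, γ = 1.40: T₃ = T₂·(P₃/P₂)^((γ−1)/γ) = 227.6 K; V₃ = V₂·(P₂/P₃)^(1/γ) = 179.9 L.

T₃ ≈ 228 K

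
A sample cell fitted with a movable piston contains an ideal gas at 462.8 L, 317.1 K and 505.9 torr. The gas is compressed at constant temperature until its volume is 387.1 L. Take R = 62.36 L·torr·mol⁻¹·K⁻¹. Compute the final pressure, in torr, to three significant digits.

P₂ ≈ 605 torr

Isothermal, so P V is constant: T₂ = T₁; P₂ = P₁·(V₁/V₂) = 604.8 torr.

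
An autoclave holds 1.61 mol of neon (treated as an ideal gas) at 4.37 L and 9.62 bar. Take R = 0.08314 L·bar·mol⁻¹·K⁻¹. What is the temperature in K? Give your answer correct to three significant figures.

T ≈ 314 K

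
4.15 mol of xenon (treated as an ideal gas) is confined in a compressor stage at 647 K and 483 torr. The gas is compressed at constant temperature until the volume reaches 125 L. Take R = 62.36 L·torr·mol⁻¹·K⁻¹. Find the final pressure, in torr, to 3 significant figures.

From PV = nRT: V₁ = nRT₁/P₁ = 346.7 L.
T constant ⇒ Boyle's law P V = const: T₂ = T₁; P₂ = P₁·(V₁/V₂) = 1340 torr.

P₂ ≈ 1.34e+03 torr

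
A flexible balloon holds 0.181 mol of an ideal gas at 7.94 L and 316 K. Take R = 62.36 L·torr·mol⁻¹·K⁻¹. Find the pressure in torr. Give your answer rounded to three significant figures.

P ≈ 449 torr

PV = nRT ⇒ P = nRT/V = (0.181 × 62.36 × 316) / 7.94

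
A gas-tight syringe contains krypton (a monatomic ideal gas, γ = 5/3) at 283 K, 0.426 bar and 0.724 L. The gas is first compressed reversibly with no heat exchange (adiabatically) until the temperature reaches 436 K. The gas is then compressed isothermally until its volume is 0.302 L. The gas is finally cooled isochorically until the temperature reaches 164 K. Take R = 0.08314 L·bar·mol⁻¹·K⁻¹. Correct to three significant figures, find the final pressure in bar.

Adiabatic (γ = 5/3), T V^(γ−1) and P V^γ constant: P₂ = P₁·(T₂/T₁)^(γ/(γ−1)) = 1.255 bar; V₂ = V₁·(T₁/T₂)^(1/(γ−1)) = 0.3786 L.
T constant ⇒ Boyle's law P V = const: T₃ = T₂; P₃ = P₂·(V₂/V₃) = 1.573 bar.
V constant ⇒ P ∝ T: V₄ = V₃; P₄ = P₃·(T₄/T₃) = 0.5918 bar.

P₄ ≈ 0.592 bar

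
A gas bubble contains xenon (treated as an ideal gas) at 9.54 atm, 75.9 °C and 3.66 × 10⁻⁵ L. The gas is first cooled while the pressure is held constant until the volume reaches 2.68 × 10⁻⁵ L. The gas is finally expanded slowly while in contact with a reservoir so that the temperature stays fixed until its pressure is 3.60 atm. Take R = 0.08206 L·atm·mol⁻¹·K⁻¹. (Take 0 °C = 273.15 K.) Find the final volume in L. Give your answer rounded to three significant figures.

V₃ ≈ 7.10e-05 L

Convert: T₁ = 349.0 K.
Isobaric, so V/T is constant: P₂ = P₁; T₂ = T₁·(V₂/V₁) = 255.6 K.
Isothermal, so P V is constant: T₃ = T₂; V₃ = V₂·(P₂/P₃) = 7.102e-05 L.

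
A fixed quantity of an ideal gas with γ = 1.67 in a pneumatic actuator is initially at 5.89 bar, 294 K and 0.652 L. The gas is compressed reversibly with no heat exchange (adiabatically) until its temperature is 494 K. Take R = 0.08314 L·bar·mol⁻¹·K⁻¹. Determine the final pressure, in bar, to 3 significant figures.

P₂ ≈ 21.5 bar

Reversible adiabatic, γ = 1.67: P₂ = P₁·(T₂/T₁)^(γ/(γ−1)) = 21.47 bar; V₂ = V₁·(T₁/T₂)^(1/(γ−1)) = 0.3005 L.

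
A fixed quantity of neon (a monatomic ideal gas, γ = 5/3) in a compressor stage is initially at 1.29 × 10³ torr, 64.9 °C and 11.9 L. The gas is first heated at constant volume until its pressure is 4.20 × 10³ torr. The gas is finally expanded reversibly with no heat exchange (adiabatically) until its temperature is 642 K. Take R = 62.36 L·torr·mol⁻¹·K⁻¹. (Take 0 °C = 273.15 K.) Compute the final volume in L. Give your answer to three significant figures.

Convert: T₁ = 338.0 K.
V constant ⇒ P ∝ T: V₂ = V₁; T₂ = T₁·(P₂/P₁) = 1101 K.
Reversible adiabatic, γ = 5/3: P₃ = P₂·(T₃/T₂)^(γ/(γ−1)) = 1091 torr; V₃ = V₂·(T₂/T₃)^(1/(γ−1)) = 26.71 L.

V₃ ≈ 26.7 L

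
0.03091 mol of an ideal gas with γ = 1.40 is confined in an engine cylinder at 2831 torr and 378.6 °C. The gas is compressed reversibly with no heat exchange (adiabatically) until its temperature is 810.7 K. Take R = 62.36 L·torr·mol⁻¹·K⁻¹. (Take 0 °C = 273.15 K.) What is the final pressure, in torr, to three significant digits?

P₂ ≈ 6.08e+03 torr

Convert: T₁ = 651.8 K.
From PV = nRT: V₁ = nRT₁/P₁ = 0.4438 L.
Adiabatic (γ = 1.40), T V^(γ−1) and P V^γ constant: P₂ = P₁·(T₂/T₁)^(γ/(γ−1)) = 6077 torr; V₂ = V₁·(T₁/T₂)^(1/(γ−1)) = 0.2572 L.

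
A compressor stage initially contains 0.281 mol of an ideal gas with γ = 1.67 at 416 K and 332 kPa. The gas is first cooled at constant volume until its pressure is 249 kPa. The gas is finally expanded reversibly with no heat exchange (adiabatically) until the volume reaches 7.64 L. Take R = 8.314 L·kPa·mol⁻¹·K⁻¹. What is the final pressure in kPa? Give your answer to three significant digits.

From PV = nRT: V₁ = nRT₁/P₁ = 2.927 L.
Isochoric, so P/T is constant: V₂ = V₁; T₂ = T₁·(P₂/P₁) = 312.0 K.
Reversible adiabatic, γ = 1.67: T₃ = T₂·(V₂/V₃)^(γ−1) = 164.1 K; P₃ = P₂·(V₂/V₃)^γ = 50.17 kPa.

P₃ ≈ 50.2 kPa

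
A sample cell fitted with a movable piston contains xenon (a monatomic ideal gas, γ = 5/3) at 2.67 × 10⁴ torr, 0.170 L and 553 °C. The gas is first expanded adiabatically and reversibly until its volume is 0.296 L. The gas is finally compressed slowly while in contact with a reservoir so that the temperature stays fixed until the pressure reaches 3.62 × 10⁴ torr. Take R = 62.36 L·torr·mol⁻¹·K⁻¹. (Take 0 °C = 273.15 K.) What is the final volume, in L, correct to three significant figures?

Convert: T₁ = 826.1 K.
Adiabatic (γ = 5/3), T V^(γ−1) and P V^γ constant: T₂ = T₁·(V₁/V₂)^(γ−1) = 570.8 K; P₂ = P₁·(V₁/V₂)^γ = 1.060e+04 torr.
Isothermal, so P V is constant: T₃ = T₂; V₃ = V₂·(P₂/P₃) = 0.08663 L.

V₃ ≈ 0.0866 L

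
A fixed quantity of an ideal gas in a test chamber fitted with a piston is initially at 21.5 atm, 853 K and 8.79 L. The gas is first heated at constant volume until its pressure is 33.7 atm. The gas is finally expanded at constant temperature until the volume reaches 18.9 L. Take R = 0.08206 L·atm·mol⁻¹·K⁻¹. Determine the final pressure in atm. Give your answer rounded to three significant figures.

P₃ ≈ 15.7 atm

V constant ⇒ P ∝ T: V₂ = V₁; T₂ = T₁·(P₂/P₁) = 1337 K.
Isothermal, so P V is constant: T₃ = T₂; P₃ = P₂·(V₂/V₃) = 15.67 atm.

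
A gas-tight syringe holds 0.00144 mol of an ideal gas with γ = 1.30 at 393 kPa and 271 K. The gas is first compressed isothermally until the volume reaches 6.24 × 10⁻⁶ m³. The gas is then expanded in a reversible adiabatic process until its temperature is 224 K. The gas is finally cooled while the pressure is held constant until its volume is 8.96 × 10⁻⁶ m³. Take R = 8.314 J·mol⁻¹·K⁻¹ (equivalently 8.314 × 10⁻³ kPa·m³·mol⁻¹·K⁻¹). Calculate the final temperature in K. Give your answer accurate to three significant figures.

From PV = nRT: V₁ = nRT₁/P₁ = 8.256e-06 m³.
T constant ⇒ Boyle's law P V = const: T₂ = T₁; P₂ = P₁·(V₁/V₂) = 519.9 kPa.
Adiabatic (γ = 1.30), T V^(γ−1) and P V^γ constant: P₃ = P₂·(T₃/T₂)^(γ/(γ−1)) = 227.8 kPa; V₃ = V₂·(T₂/T₃)^(1/(γ−1)) = 1.177e-05 m³.
Isobaric, so V/T is constant: P₄ = P₃; T₄ = T₃·(V₄/V₃) = 170.5 K.

T₄ ≈ 170 K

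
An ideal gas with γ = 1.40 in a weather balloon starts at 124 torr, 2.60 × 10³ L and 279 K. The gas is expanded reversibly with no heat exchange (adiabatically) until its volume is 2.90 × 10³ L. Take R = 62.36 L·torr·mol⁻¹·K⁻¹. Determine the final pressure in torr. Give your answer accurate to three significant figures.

P₂ ≈ 106 torr

Reversible adiabatic, γ = 1.40: T₂ = T₁·(V₁/V₂)^(γ−1) = 267.1 K; P₂ = P₁·(V₁/V₂)^γ = 106.4 torr.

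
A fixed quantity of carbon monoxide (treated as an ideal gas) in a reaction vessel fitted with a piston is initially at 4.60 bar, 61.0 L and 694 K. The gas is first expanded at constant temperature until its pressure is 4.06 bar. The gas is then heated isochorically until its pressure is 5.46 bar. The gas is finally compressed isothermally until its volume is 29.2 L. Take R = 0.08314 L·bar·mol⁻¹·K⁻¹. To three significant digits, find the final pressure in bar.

Isothermal, so P V is constant: T₂ = T₁; V₂ = V₁·(P₁/P₂) = 69.11 L.
Isochoric, so P/T is constant: V₃ = V₂; T₃ = T₂·(P₃/P₂) = 933.3 K.
T constant ⇒ Boyle's law P V = const: T₄ = T₃; P₄ = P₃·(V₃/V₄) = 12.92 bar.

P₄ ≈ 12.9 bar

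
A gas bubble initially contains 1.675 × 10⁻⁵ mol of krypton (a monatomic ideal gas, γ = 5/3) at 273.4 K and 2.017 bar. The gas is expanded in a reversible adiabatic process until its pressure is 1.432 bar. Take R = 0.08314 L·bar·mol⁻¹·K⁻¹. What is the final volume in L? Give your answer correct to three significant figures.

From PV = nRT: V₁ = nRT₁/P₁ = 0.0001888 L.
Reversible adiabatic, γ = 5/3: T₂ = T₁·(P₂/P₁)^((γ−1)/γ) = 238.4 K; V₂ = V₁·(P₁/P₂)^(1/γ) = 0.0002318 L.

V₂ ≈ 0.000232 L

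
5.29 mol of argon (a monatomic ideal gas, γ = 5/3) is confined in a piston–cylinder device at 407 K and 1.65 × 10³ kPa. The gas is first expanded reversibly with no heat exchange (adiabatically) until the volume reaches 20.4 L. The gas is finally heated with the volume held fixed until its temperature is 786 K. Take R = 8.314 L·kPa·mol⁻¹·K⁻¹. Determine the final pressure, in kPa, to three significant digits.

P₃ ≈ 1.69e+03 kPa

From PV = nRT: V₁ = nRT₁/P₁ = 10.85 L.
Adiabatic (γ = 5/3), T V^(γ−1) and P V^γ constant: T₂ = T₁·(V₁/V₂)^(γ−1) = 267.2 K; P₂ = P₁·(V₁/V₂)^γ = 576.0 kPa.
Isochoric, so P/T is constant: V₃ = V₂; P₃ = P₂·(T₃/T₂) = 1695 kPa.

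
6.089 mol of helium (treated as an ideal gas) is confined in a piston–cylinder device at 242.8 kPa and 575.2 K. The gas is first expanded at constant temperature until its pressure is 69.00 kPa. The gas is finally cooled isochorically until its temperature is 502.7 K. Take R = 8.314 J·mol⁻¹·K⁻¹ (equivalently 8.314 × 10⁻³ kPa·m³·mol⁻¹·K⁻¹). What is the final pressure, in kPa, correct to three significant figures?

P₃ ≈ 60.3 kPa

From PV = nRT: V₁ = nRT₁/P₁ = 0.1199 m³.
Isothermal, so P V is constant: T₂ = T₁; V₂ = V₁·(P₁/P₂) = 0.4220 m³.
V constant ⇒ P ∝ T: V₃ = V₂; P₃ = P₂·(T₃/T₂) = 60.30 kPa.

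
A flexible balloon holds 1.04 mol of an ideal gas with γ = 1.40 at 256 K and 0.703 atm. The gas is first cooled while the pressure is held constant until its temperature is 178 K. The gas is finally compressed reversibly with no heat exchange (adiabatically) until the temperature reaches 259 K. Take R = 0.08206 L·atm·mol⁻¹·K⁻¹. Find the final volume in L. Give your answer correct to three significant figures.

From PV = nRT: V₁ = nRT₁/P₁ = 31.08 L.
P constant ⇒ V ∝ T: P₂ = P₁; V₂ = V₁·(T₂/T₁) = 21.61 L.
Adiabatic (γ = 1.40), T V^(γ−1) and P V^γ constant: P₃ = P₂·(T₃/T₂)^(γ/(γ−1)) = 2.612 atm; V₃ = V₂·(T₂/T₃)^(1/(γ−1)) = 8.461 L.

V₃ ≈ 8.46 L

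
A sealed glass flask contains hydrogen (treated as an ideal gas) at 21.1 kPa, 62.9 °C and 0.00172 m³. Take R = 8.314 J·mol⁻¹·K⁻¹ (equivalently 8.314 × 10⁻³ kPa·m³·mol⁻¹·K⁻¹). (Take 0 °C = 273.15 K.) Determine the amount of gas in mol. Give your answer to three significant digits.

Convert: T = 336.05 K.
PV = nRT ⇒ n = PV/(RT) = (21.1 × 0.00172) / (8.314 × 10⁻³ × 336.05)

n ≈ 0.0130 mol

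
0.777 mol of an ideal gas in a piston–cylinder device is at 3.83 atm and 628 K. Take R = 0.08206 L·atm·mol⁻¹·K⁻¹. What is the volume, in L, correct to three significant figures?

V ≈ 10.5 L

PV = nRT ⇒ V = nRT/P = (0.777 × 0.08206 × 628) / 3.83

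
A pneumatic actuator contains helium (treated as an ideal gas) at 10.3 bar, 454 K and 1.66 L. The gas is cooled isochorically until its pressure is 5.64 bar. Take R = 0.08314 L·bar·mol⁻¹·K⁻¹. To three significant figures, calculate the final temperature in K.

Isochoric, so P/T is constant: V₂ = V₁; T₂ = T₁·(P₂/P₁) = 248.6 K.

T₂ ≈ 249 K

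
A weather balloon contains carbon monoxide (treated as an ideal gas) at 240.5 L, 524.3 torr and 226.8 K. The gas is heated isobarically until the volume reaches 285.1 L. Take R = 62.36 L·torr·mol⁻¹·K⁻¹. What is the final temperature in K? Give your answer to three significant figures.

P constant ⇒ V ∝ T: P₂ = P₁; T₂ = T₁·(V₂/V₁) = 268.9 K.

T₂ ≈ 269 K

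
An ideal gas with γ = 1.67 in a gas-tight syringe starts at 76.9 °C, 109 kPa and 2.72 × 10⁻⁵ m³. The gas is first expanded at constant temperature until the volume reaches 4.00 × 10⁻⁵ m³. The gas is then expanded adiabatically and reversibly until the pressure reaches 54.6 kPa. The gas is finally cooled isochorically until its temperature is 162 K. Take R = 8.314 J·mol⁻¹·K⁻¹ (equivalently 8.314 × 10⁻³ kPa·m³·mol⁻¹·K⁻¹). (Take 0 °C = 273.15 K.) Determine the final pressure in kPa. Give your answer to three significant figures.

Convert: T₁ = 350.0 K.
Isothermal, so P V is constant: T₂ = T₁; P₂ = P₁·(V₁/V₂) = 74.12 kPa.
Adiabatic (γ = 1.67), T V^(γ−1) and P V^γ constant: T₃ = T₂·(P₃/P₂)^((γ−1)/γ) = 309.7 K; V₃ = V₂·(P₂/P₃)^(1/γ) = 4.803e-05 m³.
Isochoric, so P/T is constant: V₄ = V₃; P₄ = P₃·(T₄/T₃) = 28.56 kPa.

P₄ ≈ 28.6 kPa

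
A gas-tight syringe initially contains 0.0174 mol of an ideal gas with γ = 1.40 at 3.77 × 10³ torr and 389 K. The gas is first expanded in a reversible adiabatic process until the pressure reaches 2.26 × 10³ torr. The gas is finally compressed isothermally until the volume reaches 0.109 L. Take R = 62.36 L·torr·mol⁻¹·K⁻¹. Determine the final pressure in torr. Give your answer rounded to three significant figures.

From PV = nRT: V₁ = nRT₁/P₁ = 0.1120 L.
Reversible adiabatic, γ = 1.40: T₂ = T₁·(P₂/P₁)^((γ−1)/γ) = 336.1 K; V₂ = V₁·(P₁/P₂)^(1/γ) = 0.1614 L.
T constant ⇒ Boyle's law P V = const: T₃ = T₂; P₃ = P₂·(V₂/V₃) = 3346 torr.

P₃ ≈ 3.35e+03 torr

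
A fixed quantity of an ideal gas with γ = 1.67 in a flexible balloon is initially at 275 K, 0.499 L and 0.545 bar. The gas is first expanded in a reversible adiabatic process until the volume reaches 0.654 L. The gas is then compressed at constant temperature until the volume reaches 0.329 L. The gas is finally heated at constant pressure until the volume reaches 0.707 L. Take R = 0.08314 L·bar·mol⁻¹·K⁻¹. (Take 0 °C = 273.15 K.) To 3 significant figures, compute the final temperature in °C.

T₄ ≈ 220 °C

Reversible adiabatic, γ = 1.67: T₂ = T₁·(V₁/V₂)^(γ−1) = 229.4 K; P₂ = P₁·(V₁/V₂)^γ = 0.3469 bar.
Isothermal, so P V is constant: T₃ = T₂; P₃ = P₂·(V₂/V₃) = 0.6896 bar.
Isobaric, so V/T is constant: P₄ = P₃; T₄ = T₃·(V₄/V₃) = 493.0 K.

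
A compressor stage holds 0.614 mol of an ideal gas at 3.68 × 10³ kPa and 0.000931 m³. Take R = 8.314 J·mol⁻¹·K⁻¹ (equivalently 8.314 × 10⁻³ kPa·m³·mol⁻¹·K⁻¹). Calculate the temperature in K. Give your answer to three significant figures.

PV = nRT ⇒ T = PV/(nR) = (3.68e+03 × 0.000931) / (0.614 × 8.314 × 10⁻³)

T ≈ 671 K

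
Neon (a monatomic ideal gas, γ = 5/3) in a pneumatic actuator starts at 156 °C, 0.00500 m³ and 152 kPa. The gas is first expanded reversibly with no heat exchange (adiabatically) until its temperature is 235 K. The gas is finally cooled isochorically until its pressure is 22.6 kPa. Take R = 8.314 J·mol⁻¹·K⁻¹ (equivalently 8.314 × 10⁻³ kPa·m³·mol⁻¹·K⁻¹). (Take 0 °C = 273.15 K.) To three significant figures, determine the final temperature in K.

T₃ ≈ 157 K

Convert: T₁ = 429.1 K.
Reversible adiabatic, γ = 5/3: P₂ = P₁·(T₂/T₁)^(γ/(γ−1)) = 33.73 kPa; V₂ = V₁·(T₁/T₂)^(1/(γ−1)) = 0.01234 m³.
Isochoric, so P/T is constant: V₃ = V₂; T₃ = T₂·(P₃/P₂) = 157.5 K.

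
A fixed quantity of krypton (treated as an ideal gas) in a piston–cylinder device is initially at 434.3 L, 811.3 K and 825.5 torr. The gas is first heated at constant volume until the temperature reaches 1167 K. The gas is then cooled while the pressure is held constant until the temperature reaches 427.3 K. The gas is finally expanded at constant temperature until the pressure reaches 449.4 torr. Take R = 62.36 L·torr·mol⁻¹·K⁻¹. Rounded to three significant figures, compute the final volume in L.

V constant ⇒ P ∝ T: V₂ = V₁; P₂ = P₁·(T₂/T₁) = 1187 torr.
P constant ⇒ V ∝ T: P₃ = P₂; V₃ = V₂·(T₃/T₂) = 159.0 L.
T constant ⇒ Boyle's law P V = const: T₄ = T₃; V₄ = V₃·(P₃/P₄) = 420.2 L.

V₄ ≈ 420 L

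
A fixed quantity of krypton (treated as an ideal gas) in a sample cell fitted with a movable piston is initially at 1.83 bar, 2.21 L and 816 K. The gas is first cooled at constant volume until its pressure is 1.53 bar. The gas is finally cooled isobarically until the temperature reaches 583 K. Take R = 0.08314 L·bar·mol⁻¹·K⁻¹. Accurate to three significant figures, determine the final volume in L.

V constant ⇒ P ∝ T: V₂ = V₁; T₂ = T₁·(P₂/P₁) = 682.2 K.
P constant ⇒ V ∝ T: P₃ = P₂; V₃ = V₂·(T₃/T₂) = 1.889 L.

V₃ ≈ 1.89 L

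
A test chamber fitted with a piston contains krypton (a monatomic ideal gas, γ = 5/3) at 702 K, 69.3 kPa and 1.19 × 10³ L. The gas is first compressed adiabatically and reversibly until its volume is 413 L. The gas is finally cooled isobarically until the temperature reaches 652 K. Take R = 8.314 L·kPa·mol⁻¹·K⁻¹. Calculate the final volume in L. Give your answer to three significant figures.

V₃ ≈ 189 L

Reversible adiabatic, γ = 5/3: T₂ = T₁·(V₁/V₂)^(γ−1) = 1421 K; P₂ = P₁·(V₁/V₂)^γ = 404.3 kPa.
Isobaric, so V/T is constant: P₃ = P₂; V₃ = V₂·(T₃/T₂) = 189.4 L.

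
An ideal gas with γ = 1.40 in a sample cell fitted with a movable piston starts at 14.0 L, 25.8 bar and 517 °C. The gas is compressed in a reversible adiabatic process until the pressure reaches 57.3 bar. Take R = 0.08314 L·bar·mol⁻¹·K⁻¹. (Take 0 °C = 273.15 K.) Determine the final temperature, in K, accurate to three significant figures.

T₂ ≈ 992 K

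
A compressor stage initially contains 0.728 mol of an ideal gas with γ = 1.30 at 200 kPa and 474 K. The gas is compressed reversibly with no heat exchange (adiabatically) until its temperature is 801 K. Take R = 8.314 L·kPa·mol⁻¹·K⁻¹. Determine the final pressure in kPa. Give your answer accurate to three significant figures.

P₂ ≈ 1.94e+03 kPa

From PV = nRT: V₁ = nRT₁/P₁ = 14.34 L.
Reversible adiabatic, γ = 1.30: P₂ = P₁·(T₂/T₁)^(γ/(γ−1)) = 1943 kPa; V₂ = V₁·(T₁/T₂)^(1/(γ−1)) = 2.496 L.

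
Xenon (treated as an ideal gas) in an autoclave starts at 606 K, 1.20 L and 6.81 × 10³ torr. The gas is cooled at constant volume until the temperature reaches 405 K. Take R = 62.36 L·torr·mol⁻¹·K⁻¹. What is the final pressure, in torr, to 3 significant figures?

P₂ ≈ 4.55e+03 torr

V constant ⇒ P ∝ T: V₂ = V₁; P₂ = P₁·(T₂/T₁) = 4551 torr.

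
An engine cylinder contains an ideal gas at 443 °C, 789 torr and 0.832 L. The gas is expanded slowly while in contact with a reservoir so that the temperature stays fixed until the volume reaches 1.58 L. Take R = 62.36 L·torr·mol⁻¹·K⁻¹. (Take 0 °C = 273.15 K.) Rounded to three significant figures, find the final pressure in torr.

P₂ ≈ 415 torr

Convert: T₁ = 716.1 K.
Isothermal, so P V is constant: T₂ = T₁; P₂ = P₁·(V₁/V₂) = 415.5 torr.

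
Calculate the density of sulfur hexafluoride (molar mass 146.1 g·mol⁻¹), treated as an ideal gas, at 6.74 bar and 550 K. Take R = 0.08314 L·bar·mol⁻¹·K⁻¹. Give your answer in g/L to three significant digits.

ρ = PM/(RT) = (6.74 × 146.1) / (0.08314 × 550.0)

ρ ≈ 21.5 g/L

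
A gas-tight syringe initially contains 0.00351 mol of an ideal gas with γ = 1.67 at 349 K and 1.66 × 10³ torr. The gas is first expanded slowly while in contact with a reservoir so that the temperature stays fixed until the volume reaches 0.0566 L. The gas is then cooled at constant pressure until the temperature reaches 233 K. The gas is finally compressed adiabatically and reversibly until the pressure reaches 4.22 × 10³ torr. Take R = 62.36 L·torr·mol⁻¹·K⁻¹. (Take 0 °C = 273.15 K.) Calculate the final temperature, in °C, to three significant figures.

T₄ ≈ 95.0 °C

From PV = nRT: V₁ = nRT₁/P₁ = 0.04602 L.
Isothermal, so P V is constant: T₂ = T₁; P₂ = P₁·(V₁/V₂) = 1350 torr.
P constant ⇒ V ∝ T: P₃ = P₂; V₃ = V₂·(T₃/T₂) = 0.03779 L.
Adiabatic (γ = 1.67), T V^(γ−1) and P V^γ constant: T₄ = T₃·(P₄/P₃)^((γ−1)/γ) = 368.1 K; V₄ = V₃·(P₃/P₄)^(1/γ) = 0.01909 L.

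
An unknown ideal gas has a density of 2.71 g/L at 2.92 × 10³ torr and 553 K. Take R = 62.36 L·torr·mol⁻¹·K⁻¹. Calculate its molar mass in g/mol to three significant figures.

M ≈ 32.0 g/mol

ρ = PM/(RT) ⇒ M = ρRT/P = (2.71 × 62.36 × 553.0) / 2.92e+03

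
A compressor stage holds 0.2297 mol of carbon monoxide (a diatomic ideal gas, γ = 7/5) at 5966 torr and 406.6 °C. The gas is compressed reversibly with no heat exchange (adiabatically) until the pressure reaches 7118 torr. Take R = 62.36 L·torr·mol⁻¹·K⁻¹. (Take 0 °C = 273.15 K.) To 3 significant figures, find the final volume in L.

Convert: T₁ = 679.8 K.
From PV = nRT: V₁ = nRT₁/P₁ = 1.632 L.
Reversible adiabatic, γ = 7/5: T₂ = T₁·(P₂/P₁)^((γ−1)/γ) = 714.9 K; V₂ = V₁·(P₁/P₂)^(1/γ) = 1.439 L.

V₂ ≈ 1.44 L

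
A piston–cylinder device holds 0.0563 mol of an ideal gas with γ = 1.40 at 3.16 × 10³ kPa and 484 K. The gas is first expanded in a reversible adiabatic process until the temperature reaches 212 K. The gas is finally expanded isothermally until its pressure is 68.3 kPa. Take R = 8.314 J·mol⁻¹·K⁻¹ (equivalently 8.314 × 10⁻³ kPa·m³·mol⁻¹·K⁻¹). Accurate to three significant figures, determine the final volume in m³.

V₃ ≈ 0.00145 m³

From PV = nRT: V₁ = nRT₁/P₁ = 7.169e-05 m³.
Reversible adiabatic, γ = 1.40: P₂ = P₁·(T₂/T₁)^(γ/(γ−1)) = 175.8 kPa; V₂ = V₁·(T₁/T₂)^(1/(γ−1)) = 0.0005646 m³.
T constant ⇒ Boyle's law P V = const: T₃ = T₂; V₃ = V₂·(P₂/P₃) = 0.001453 m³.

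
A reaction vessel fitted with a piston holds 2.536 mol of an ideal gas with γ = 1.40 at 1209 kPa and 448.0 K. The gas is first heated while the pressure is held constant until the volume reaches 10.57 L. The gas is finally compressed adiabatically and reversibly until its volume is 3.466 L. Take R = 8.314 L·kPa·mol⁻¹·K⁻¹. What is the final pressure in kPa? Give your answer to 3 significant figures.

P₃ ≈ 5.76e+03 kPa

From PV = nRT: V₁ = nRT₁/P₁ = 7.813 L.
P constant ⇒ V ∝ T: P₂ = P₁; T₂ = T₁·(V₂/V₁) = 606.1 K.
Reversible adiabatic, γ = 1.40: T₃ = T₂·(V₂/V₃)^(γ−1) = 946.8 K; P₃ = P₂·(V₂/V₃)^γ = 5759 kPa.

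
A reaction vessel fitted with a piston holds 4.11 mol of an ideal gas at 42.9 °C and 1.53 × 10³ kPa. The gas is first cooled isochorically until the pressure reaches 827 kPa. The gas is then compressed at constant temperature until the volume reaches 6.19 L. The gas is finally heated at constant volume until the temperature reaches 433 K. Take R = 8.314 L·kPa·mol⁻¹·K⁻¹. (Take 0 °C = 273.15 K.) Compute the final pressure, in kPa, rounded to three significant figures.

P₄ ≈ 2.39e+03 kPa

Convert: T₁ = 316.0 K.
From PV = nRT: V₁ = nRT₁/P₁ = 7.059 L.
Isochoric, so P/T is constant: V₂ = V₁; T₂ = T₁·(P₂/P₁) = 170.8 K.
T constant ⇒ Boyle's law P V = const: T₃ = T₂; P₃ = P₂·(V₂/V₃) = 943.0 kPa.
V constant ⇒ P ∝ T: V₄ = V₃; P₄ = P₃·(T₄/T₃) = 2390 kPa.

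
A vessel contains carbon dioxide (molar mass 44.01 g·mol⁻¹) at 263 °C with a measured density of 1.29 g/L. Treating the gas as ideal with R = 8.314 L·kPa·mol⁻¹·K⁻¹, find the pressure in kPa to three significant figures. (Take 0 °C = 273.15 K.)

P ≈ 131 kPa

ρ = PM/(RT) ⇒ P = ρRT/M = (1.29 × 8.314 × 536.1) / 44.01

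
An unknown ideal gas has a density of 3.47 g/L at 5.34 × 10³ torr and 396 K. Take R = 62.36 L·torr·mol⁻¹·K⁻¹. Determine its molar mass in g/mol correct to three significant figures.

M ≈ 16.0 g/mol

ρ = PM/(RT) ⇒ M = ρRT/P = (3.47 × 62.36 × 396.0) / 5.34e+03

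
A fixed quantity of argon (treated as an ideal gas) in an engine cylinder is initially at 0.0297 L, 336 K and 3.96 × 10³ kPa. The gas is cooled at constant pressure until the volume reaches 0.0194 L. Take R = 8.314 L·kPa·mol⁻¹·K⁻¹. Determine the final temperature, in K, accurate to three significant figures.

Isobaric, so V/T is constant: P₂ = P₁; T₂ = T₁·(V₂/V₁) = 219.5 K.

T₂ ≈ 219 K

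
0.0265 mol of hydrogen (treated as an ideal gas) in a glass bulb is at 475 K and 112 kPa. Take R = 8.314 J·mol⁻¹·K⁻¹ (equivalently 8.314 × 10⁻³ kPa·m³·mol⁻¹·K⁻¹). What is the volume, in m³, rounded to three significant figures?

V ≈ 0.000934 m³

PV = nRT ⇒ V = nRT/P = (0.0265 × 8.314 × 10⁻³ × 475) / 112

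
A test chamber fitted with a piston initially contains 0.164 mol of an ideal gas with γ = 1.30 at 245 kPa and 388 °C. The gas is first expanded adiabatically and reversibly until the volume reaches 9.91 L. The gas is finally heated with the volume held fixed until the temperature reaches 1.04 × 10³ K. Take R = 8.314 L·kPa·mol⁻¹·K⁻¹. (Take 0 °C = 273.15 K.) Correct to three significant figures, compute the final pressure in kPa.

P₃ ≈ 143 kPa

Convert: T₁ = 661.1 K.
From PV = nRT: V₁ = nRT₁/P₁ = 3.679 L.
Reversible adiabatic, γ = 1.30: T₂ = T₁·(V₁/V₂)^(γ−1) = 491.2 K; P₂ = P₁·(V₁/V₂)^γ = 67.58 kPa.
V constant ⇒ P ∝ T: V₃ = V₂; P₃ = P₂·(T₃/T₂) = 143.1 kPa.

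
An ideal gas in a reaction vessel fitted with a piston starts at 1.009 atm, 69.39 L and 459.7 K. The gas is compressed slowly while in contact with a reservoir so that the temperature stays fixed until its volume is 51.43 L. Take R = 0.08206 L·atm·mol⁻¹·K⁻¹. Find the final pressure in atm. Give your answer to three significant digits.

P₂ ≈ 1.36 atm

Isothermal, so P V is constant: T₂ = T₁; P₂ = P₁·(V₁/V₂) = 1.361 atm.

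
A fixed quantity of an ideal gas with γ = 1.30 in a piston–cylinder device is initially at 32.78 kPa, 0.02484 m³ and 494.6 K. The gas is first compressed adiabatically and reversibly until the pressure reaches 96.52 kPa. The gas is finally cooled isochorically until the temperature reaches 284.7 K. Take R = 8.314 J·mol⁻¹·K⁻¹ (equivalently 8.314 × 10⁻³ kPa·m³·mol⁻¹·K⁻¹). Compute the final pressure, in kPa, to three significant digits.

P₃ ≈ 43.3 kPa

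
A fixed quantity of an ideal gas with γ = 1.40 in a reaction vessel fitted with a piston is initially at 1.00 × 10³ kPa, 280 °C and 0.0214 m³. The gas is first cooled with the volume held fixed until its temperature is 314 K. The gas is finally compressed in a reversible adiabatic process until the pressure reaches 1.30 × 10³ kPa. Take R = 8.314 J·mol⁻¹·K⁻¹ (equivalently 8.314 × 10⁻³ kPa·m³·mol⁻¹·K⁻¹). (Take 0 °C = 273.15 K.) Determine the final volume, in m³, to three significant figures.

Convert: T₁ = 553.1 K.
Isochoric, so P/T is constant: V₂ = V₁; P₂ = P₁·(T₂/T₁) = 567.7 kPa.
Reversible adiabatic, γ = 1.40: T₃ = T₂·(P₃/P₂)^((γ−1)/γ) = 397.9 K; V₃ = V₂·(P₂/P₃)^(1/γ) = 0.01184 m³.

V₃ ≈ 0.0118 m³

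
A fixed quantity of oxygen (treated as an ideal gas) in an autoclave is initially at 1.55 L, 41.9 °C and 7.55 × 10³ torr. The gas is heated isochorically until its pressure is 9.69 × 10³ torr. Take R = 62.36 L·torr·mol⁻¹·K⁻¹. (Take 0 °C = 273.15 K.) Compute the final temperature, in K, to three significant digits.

T₂ ≈ 404 K

Convert: T₁ = 315.0 K.
V constant ⇒ P ∝ T: V₂ = V₁; T₂ = T₁·(P₂/P₁) = 404.3 K.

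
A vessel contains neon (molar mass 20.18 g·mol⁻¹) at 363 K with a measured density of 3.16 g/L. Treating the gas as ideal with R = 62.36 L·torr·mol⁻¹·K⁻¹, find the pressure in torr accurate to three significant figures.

ρ = PM/(RT) ⇒ P = ρRT/M = (3.16 × 62.36 × 363.0) / 20.18

P ≈ 3.54e+03 torr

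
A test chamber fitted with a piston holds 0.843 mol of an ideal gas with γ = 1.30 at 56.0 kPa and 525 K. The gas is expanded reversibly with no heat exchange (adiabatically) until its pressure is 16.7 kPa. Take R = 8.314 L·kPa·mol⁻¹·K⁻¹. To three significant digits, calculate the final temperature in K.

T₂ ≈ 397 K

From PV = nRT: V₁ = nRT₁/P₁ = 65.71 L.
Adiabatic (γ = 1.30), T V^(γ−1) and P V^γ constant: T₂ = T₁·(P₂/P₁)^((γ−1)/γ) = 397.1 K; V₂ = V₁·(P₁/P₂)^(1/γ) = 166.7 L.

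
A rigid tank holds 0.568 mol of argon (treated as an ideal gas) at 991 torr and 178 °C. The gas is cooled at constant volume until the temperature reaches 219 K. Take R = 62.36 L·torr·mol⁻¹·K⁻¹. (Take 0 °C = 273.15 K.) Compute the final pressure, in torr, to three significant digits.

Convert: T₁ = 451.1 K.
From PV = nRT: V₁ = nRT₁/P₁ = 16.13 L.
Isochoric, so P/T is constant: V₂ = V₁; P₂ = P₁·(T₂/T₁) = 481.1 torr.

P₂ ≈ 481 torr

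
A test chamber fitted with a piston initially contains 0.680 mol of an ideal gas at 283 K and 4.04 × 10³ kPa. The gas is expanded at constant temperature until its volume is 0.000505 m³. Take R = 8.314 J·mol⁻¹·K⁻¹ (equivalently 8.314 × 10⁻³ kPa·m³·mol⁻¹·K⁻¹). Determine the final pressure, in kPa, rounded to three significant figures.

P₂ ≈ 3.17e+03 kPa

From PV = nRT: V₁ = nRT₁/P₁ = 0.0003960 m³.
T constant ⇒ Boyle's law P V = const: T₂ = T₁; P₂ = P₁·(V₁/V₂) = 3168 kPa.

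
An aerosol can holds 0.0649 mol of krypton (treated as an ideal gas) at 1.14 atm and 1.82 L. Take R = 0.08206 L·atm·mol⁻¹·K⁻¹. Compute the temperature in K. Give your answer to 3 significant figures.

PV = nRT ⇒ T = PV/(nR) = (1.14 × 1.82) / (0.0649 × 0.08206)

T ≈ 390 K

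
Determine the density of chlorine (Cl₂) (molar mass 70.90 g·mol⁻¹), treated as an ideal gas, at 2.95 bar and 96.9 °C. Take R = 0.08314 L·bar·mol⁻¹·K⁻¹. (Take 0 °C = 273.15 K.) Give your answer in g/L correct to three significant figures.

ρ ≈ 6.80 g/L

ρ = PM/(RT) = (2.95 × 70.90) / (0.08314 × 370.0)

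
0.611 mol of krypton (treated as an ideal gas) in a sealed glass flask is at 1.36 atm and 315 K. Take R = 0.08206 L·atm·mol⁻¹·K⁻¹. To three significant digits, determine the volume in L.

V ≈ 11.6 L

PV = nRT ⇒ V = nRT/P = (0.611 × 0.08206 × 315) / 1.36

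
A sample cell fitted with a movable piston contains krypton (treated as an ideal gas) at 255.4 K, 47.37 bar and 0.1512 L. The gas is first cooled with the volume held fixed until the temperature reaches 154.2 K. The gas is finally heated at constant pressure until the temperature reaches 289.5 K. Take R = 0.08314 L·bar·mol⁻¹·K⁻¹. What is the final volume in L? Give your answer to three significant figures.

V constant ⇒ P ∝ T: V₂ = V₁; P₂ = P₁·(T₂/T₁) = 28.60 bar.
Isobaric, so V/T is constant: P₃ = P₂; V₃ = V₂·(T₃/T₂) = 0.2839 L.

V₃ ≈ 0.284 L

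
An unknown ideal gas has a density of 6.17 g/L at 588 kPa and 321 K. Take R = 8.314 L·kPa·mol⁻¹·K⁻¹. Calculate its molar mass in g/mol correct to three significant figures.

M ≈ 28.0 g/mol

ρ = PM/(RT) ⇒ M = ρRT/P = (6.17 × 8.314 × 321.0) / 588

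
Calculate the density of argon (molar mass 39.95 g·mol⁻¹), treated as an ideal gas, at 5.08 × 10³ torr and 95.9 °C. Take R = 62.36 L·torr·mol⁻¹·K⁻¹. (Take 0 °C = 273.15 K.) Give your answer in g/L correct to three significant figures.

ρ = PM/(RT) = (5.08e+03 × 39.95) / (62.36 × 369.0)

ρ ≈ 8.82 g/L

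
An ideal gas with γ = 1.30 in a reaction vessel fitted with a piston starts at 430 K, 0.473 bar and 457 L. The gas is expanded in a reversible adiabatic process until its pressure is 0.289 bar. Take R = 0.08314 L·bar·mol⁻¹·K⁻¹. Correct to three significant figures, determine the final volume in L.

V₂ ≈ 668 L

Reversible adiabatic, γ = 1.30: T₂ = T₁·(P₂/P₁)^((γ−1)/γ) = 383.8 K; V₂ = V₁·(P₁/P₂)^(1/γ) = 667.6 L.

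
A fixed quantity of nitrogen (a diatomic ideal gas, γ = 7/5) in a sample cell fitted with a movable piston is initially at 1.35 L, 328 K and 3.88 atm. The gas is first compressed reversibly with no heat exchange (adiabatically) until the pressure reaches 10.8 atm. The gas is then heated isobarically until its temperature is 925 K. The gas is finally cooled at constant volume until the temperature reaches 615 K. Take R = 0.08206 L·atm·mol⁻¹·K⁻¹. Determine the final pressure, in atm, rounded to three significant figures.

Reversible adiabatic, γ = 7/5: T₂ = T₁·(P₂/P₁)^((γ−1)/γ) = 439.4 K; V₂ = V₁·(P₁/P₂)^(1/γ) = 0.6498 L.
P constant ⇒ V ∝ T: P₃ = P₂; V₃ = V₂·(T₃/T₂) = 1.368 L.
V constant ⇒ P ∝ T: V₄ = V₃; P₄ = P₃·(T₄/T₃) = 7.181 atm.

P₄ ≈ 7.18 atm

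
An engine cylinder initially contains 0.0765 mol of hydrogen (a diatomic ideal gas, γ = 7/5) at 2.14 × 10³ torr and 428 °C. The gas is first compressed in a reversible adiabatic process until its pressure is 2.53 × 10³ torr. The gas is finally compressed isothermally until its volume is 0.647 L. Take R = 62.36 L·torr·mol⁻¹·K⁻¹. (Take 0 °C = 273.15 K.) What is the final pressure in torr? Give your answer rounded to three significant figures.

Convert: T₁ = 701.1 K.
From PV = nRT: V₁ = nRT₁/P₁ = 1.563 L.
Reversible adiabatic, γ = 7/5: T₂ = T₁·(P₂/P₁)^((γ−1)/γ) = 735.5 K; V₂ = V₁·(P₁/P₂)^(1/γ) = 1.387 L.
T constant ⇒ Boyle's law P V = const: T₃ = T₂; P₃ = P₂·(V₂/V₃) = 5423 torr.

P₃ ≈ 5.42e+03 torr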